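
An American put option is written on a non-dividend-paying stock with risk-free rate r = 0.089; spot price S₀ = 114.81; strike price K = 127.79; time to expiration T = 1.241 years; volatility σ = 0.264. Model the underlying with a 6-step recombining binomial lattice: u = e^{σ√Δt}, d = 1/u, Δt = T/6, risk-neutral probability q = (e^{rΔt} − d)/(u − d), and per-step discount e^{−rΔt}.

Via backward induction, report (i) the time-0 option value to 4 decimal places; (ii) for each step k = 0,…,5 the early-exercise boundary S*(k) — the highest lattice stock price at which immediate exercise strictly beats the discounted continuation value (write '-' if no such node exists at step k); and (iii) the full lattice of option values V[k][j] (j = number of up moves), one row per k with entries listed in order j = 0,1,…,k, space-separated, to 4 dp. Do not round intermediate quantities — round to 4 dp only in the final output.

Δt=0.20683, u=1.12757, d=0.88686, q=0.54720, disc=e^(-rΔt)=0.98176
k=6 terminal: V=max(K-S,0) → 71.9276 56.7658 37.4889 12.9800 0.0000 0.0000 0.0000
k=5: j=0 S=62.9888 intr=64.8012 cont=62.4704 V=64.8012[EX]; j=1 S=80.0847 intr=47.7053 cont=45.3744 V=47.7053[EX]; j=2 S=101.8208 intr=25.9692 cont=23.6384 V=25.9692[EX]; j=3 S=129.4562 intr=0.0000 cont=5.7701 V=5.7701[hold]; j=4 S=164.5923 intr=0.0000 cont=0.0000 V=0.0000[hold]; j=5 S=209.2648 intr=0.0000 cont=0.0000 V=0.0000[hold]  S*(5)=101.8208
k=4: j=0 S=71.0242 intr=56.7658 cont=54.4349 V=56.7658[EX]; j=1 S=90.3011 intr=37.4889 cont=35.1580 V=37.4889[EX]; j=2 S=114.8100 intr=12.9800 cont=14.6441 V=14.6441[hold]; j=3 S=145.9709 intr=0.0000 cont=2.5650 V=2.5650[hold]; j=4 S=185.5893 intr=0.0000 cont=0.0000 V=0.0000[hold]  S*(4)=90.3011
k=3: j=0 S=80.0847 intr=47.7053 cont=45.3744 V=47.7053[EX]; j=1 S=101.8208 intr=25.9692 cont=24.5324 V=25.9692[EX]; j=2 S=129.4562 intr=0.0000 cont=7.8878 V=7.8878[hold]; j=3 S=164.5923 intr=0.0000 cont=1.1402 V=1.1402[hold]  S*(3)=101.8208
k=2: j=0 S=90.3011 intr=37.4889 cont=35.1580 V=37.4889[EX]; j=1 S=114.8100 intr=12.9800 cont=15.7818 V=15.7818[hold]; j=2 S=145.9709 intr=0.0000 cont=4.1190 V=4.1190[hold]  S*(2)=90.3011
k=1: j=0 S=101.8208 intr=25.9692 cont=25.1436 V=25.9692[EX]; j=1 S=129.4562 intr=0.0000 cont=9.2284 V=9.2284[hold]  S*(1)=101.8208
k=0: j=0 S=114.8100 intr=12.9800 cont=16.5020 V=16.5020[hold]  S*(0)=-

price = 16.5020
boundary = - 101.8208 90.3011 101.8208 90.3011 101.8208
tree:
16.5020
25.9692 9.2284
37.4889 15.7818 4.1190
47.7053 25.9692 7.8878 1.1402
56.7658 37.4889 14.6441 2.5650 0.0000
64.8012 47.7053 25.9692 5.7701 0.0000 0.0000
71.9276 56.7658 37.4889 12.9800 0.0000 0.0000 0.0000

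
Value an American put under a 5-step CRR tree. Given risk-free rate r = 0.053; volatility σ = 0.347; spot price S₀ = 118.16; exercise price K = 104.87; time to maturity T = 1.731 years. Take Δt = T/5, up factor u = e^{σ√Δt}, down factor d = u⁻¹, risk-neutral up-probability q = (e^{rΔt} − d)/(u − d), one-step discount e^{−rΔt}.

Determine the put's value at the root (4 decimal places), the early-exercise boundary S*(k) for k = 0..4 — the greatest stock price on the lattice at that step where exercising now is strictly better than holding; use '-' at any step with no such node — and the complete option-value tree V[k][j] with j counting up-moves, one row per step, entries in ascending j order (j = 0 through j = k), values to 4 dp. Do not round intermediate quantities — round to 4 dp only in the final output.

price = 11.1704
boundary = - - - 64.0413 78.5471
tree:
11.1704
17.8563 4.7454
27.6171 8.5343 1.0450
40.8287 15.1285 2.1042 0.0000
52.6556 26.3229 4.2370 0.0000 0.0000
62.2984 40.8287 8.5314 0.0000 0.0000 0.0000

Δt=0.34620, u=1.22651, d=0.81532, q=0.49417, disc=e^(-rΔt)=0.98182
k=5 terminal: V=max(K-S,0) → 62.2984 40.8287 8.5314 0.0000 0.0000 0.0000
k=4: j=0 S=52.2144 intr=52.6556 cont=50.7490 V=52.6556[EX]; j=1 S=78.5471 intr=26.3229 cont=24.4162 V=26.3229[EX]; j=2 S=118.1600 intr=0.0000 cont=4.2370 V=4.2370[hold]; j=3 S=177.7505 intr=0.0000 cont=0.0000 V=0.0000[hold]; j=4 S=267.3936 intr=0.0000 cont=0.0000 V=0.0000[hold]  S*(4)=78.5471
k=3: j=0 S=64.0413 intr=40.8287 cont=38.9220 V=40.8287[EX]; j=1 S=96.3386 intr=8.5314 cont=15.1285 V=15.1285[hold]; j=2 S=144.9241 intr=0.0000 cont=2.1042 V=2.1042[hold]; j=3 S=218.0122 intr=0.0000 cont=0.0000 V=0.0000[hold]  S*(3)=64.0413
k=2: j=0 S=78.5471 intr=26.3229 cont=27.6171 V=27.6171[hold]; j=1 S=118.1600 intr=0.0000 cont=8.5343 V=8.5343[hold]; j=2 S=177.7505 intr=0.0000 cont=1.0450 V=1.0450[hold]  S*(2)=-
k=1: j=0 S=96.3386 intr=8.5314 cont=17.8563 V=17.8563[hold]; j=1 S=144.9241 intr=0.0000 cont=4.7454 V=4.7454[hold]  S*(1)=-
k=0: j=0 S=118.1600 intr=0.0000 cont=11.1704 V=11.1704[hold]  S*(0)=-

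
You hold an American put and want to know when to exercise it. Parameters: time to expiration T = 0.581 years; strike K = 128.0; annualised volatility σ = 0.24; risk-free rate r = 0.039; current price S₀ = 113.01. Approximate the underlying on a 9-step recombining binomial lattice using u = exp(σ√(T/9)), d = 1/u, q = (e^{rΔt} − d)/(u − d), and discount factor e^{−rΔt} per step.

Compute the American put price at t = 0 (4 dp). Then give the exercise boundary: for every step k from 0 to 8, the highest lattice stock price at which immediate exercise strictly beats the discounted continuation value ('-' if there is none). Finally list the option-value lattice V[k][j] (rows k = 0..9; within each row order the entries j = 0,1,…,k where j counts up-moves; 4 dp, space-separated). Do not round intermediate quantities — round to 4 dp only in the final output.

price = 16.9533
boundary = - - 100.0349 94.1171 100.0349 106.3247 100.0349 106.3247 113.0100
tree:
16.9533
22.0936 12.0077
27.9651 16.4581 7.7126
33.8829 21.8349 11.2786 4.2616
39.4505 27.9651 15.9450 6.7684 1.8298
44.6888 33.8829 21.6753 10.4171 3.2317 0.4670
49.6172 39.4505 27.9651 15.4101 5.5832 0.9467 0.0000
54.2541 44.6888 33.8829 21.6753 9.3561 1.9189 0.0000 0.0000
58.6167 49.6172 39.4505 27.9651 14.9900 3.8897 0.0000 0.0000 0.0000
62.7211 54.2541 44.6888 33.8829 21.6753 7.8844 0.0000 0.0000 0.0000 0.0000

Δt=0.06456, u=1.06288, d=0.94084, q=0.50542, disc=e^(-rΔt)=0.99749
k=9 terminal: V=max(K-S,0) → 62.7211 54.2541 44.6888 33.8829 21.6753 7.8844 0.0000 0.0000 0.0000 0.0000
k=8: j=0 S=69.3833 intr=58.6167 cont=58.2948 V=58.6167[EX]; j=1 S=78.3828 intr=49.6172 cont=49.2954 V=49.6172[EX]; j=2 S=88.5495 intr=39.4505 cont=39.1287 V=39.4505[EX]; j=3 S=100.0349 intr=27.9651 cont=27.6433 V=27.9651[EX]; j=4 S=113.0100 intr=14.9900 cont=14.6681 V=14.9900[EX]; j=5 S=127.6681 intr=0.3319 cont=3.8897 V=3.8897[hold]; j=6 S=144.2274 intr=0.0000 cont=0.0000 V=0.0000[hold]; j=7 S=162.9345 intr=0.0000 cont=0.0000 V=0.0000[hold]; j=8 S=184.0681 intr=0.0000 cont=0.0000 V=0.0000[hold]  S*(8)=113.0100
k=7: j=0 S=73.7459 intr=54.2541 cont=53.9322 V=54.2541[EX]; j=1 S=83.3112 intr=44.6888 cont=44.3670 V=44.6888[EX]; j=2 S=94.1171 intr=33.8829 cont=33.5610 V=33.8829[EX]; j=3 S=106.3247 intr=21.6753 cont=21.3534 V=21.6753[EX]; j=4 S=120.1156 intr=7.8844 cont=9.3561 V=9.3561[hold]; j=5 S=135.6954 intr=0.0000 cont=1.9189 V=1.9189[hold]; j=6 S=153.2959 intr=0.0000 cont=0.0000 V=0.0000[hold]; j=7 S=173.1792 intr=0.0000 cont=0.0000 V=0.0000[hold]  S*(7)=106.3247
k=6: j=0 S=78.3828 intr=49.6172 cont=49.2954 V=49.6172[EX]; j=1 S=88.5495 intr=39.4505 cont=39.1287 V=39.4505[EX]; j=2 S=100.0349 intr=27.9651 cont=27.6433 V=27.9651[EX]; j=3 S=113.0100 intr=14.9900 cont=15.4101 V=15.4101[hold]; j=4 S=127.6681 intr=0.3319 cont=5.5832 V=5.5832[hold]; j=5 S=144.2274 intr=0.0000 cont=0.9467 V=0.9467[hold]; j=6 S=162.9345 intr=0.0000 cont=0.0000 V=0.0000[hold]  S*(6)=100.0349
k=5: j=0 S=83.3112 intr=44.6888 cont=44.3670 V=44.6888[EX]; j=1 S=94.1171 intr=33.8829 cont=33.5610 V=33.8829[EX]; j=2 S=106.3247 intr=21.6753 cont=21.5652 V=21.6753[EX]; j=3 S=120.1156 intr=7.8844 cont=10.4171 V=10.4171[hold]; j=4 S=135.6954 intr=0.0000 cont=3.2317 V=3.2317[hold]; j=5 S=153.2959 intr=0.0000 cont=0.4670 V=0.4670[hold]  S*(5)=106.3247
k=4: j=0 S=88.5495 intr=39.4505 cont=39.1287 V=39.4505[EX]; j=1 S=100.0349 intr=27.9651 cont=27.6433 V=27.9651[EX]; j=2 S=113.0100 intr=14.9900 cont=15.9450 V=15.9450[hold]; j=3 S=127.6681 intr=0.3319 cont=6.7684 V=6.7684[hold]; j=4 S=144.2274 intr=0.0000 cont=1.8298 V=1.8298[hold]  S*(4)=100.0349
k=3: j=0 S=94.1171 intr=33.8829 cont=33.5610 V=33.8829[EX]; j=1 S=106.3247 intr=21.6753 cont=21.8349 V=21.8349[hold]; j=2 S=120.1156 intr=7.8844 cont=11.2786 V=11.2786[hold]; j=3 S=135.6954 intr=0.0000 cont=4.2616 V=4.2616[hold]  S*(3)=94.1171
k=2: j=0 S=100.0349 intr=27.9651 cont=27.7237 V=27.9651[EX]; j=1 S=113.0100 intr=14.9900 cont=16.4581 V=16.4581[hold]; j=2 S=127.6681 intr=0.3319 cont=7.7126 V=7.7126[hold]  S*(2)=100.0349
k=1: j=0 S=106.3247 intr=21.6753 cont=22.0936 V=22.0936[hold]; j=1 S=120.1156 intr=7.8844 cont=12.0077 V=12.0077[hold]  S*(1)=-
k=0: j=0 S=113.0100 intr=14.9900 cont=16.9533 V=16.9533[hold]  S*(0)=-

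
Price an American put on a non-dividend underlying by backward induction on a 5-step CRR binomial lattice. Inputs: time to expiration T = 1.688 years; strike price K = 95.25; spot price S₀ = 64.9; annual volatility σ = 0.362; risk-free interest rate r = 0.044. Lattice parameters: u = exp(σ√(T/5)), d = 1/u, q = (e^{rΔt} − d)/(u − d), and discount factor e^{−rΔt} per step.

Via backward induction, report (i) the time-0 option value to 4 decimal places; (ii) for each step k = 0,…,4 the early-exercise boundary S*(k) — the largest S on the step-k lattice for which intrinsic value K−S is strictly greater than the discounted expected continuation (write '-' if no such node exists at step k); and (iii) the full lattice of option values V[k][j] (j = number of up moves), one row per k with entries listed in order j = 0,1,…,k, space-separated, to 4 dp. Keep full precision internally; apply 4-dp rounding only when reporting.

price = 31.8396
boundary = - 52.5893 42.6139 52.5893 64.9000
tree:
31.8396
42.6607 21.2400
52.6361 30.8386 11.6207
60.7194 42.6607 19.1361 3.9340
67.2694 52.6361 30.3500 7.7220 0.0000
72.5770 60.7194 42.6607 15.1575 0.0000 0.0000

Δt=0.33760  u=1.23409  d=0.81031  q=0.48292  discount=0.98526
step 5 (expiry): payoffs max(K−S,0) = 72.5770 60.7194 42.6607 15.1575 0.0000 0.0000
step 4: (k=4,j=0): S=27.9806, (K−S)⁺=67.2694, hold=65.8650 ⇒ V=67.2694 exercise | (k=4,j=1): S=42.6139, (K−S)⁺=52.6361, hold=51.2317 ⇒ V=52.6361 exercise | (k=4,j=2): S=64.9000, (K−S)⁺=30.3500, hold=28.9456 ⇒ V=30.3500 exercise | (k=4,j=3): S=98.8413, (K−S)⁺=0.0000, hold=7.7220 ⇒ V=7.7220 continue | (k=4,j=4): S=150.5333, (K−S)⁺=0.0000, hold=0.0000 ⇒ V=0.0000 continue  boundary S*=64.9000
step 3: (k=3,j=0): S=34.5306, (K−S)⁺=60.7194, hold=59.3150 ⇒ V=60.7194 exercise | (k=3,j=1): S=52.5893, (K−S)⁺=42.6607, hold=41.2562 ⇒ V=42.6607 exercise | (k=3,j=2): S=80.0925, (K−S)⁺=15.1575, hold=19.1361 ⇒ V=19.1361 continue | (k=3,j=3): S=121.9791, (K−S)⁺=0.0000, hold=3.9340 ⇒ V=3.9340 continue  boundary S*=52.5893
step 2: (k=2,j=0): S=42.6139, (K−S)⁺=52.6361, hold=51.2317 ⇒ V=52.6361 exercise | (k=2,j=1): S=64.9000, (K−S)⁺=30.3500, hold=30.8386 ⇒ V=30.8386 continue | (k=2,j=2): S=98.8413, (K−S)⁺=0.0000, hold=11.6207 ⇒ V=11.6207 continue  boundary S*=42.6139
step 1: (k=1,j=0): S=52.5893, (K−S)⁺=42.6607, hold=41.4887 ⇒ V=42.6607 exercise | (k=1,j=1): S=80.0925, (K−S)⁺=15.1575, hold=21.2400 ⇒ V=21.2400 continue  boundary S*=52.5893
step 0: (k=0,j=0): S=64.9000, (K−S)⁺=30.3500, hold=31.8396 ⇒ V=31.8396 continue  boundary S*=-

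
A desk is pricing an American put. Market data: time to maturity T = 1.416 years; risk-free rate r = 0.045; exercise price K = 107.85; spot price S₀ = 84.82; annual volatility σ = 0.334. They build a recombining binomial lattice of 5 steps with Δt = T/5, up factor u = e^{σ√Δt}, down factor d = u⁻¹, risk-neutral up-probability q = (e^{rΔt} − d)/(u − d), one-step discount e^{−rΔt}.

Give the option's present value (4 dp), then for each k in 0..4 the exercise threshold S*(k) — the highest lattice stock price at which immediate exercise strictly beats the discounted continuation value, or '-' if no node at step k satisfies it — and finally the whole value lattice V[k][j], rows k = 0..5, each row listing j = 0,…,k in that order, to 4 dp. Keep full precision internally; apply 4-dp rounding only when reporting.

price = 26.2991
boundary = - 71.0077 59.4446 71.0077 84.8200
tree:
26.2991
36.8423 16.0805
48.4054 24.8778 7.4010
58.0855 36.8423 13.1521 1.6458
66.1893 48.4054 23.0300 3.2785 0.0000
72.9734 58.0855 36.8423 6.5309 0.0000 0.0000

params: Δt=0.28320 u=1.19452 d=0.83716 q=0.49157 e^(-rΔt)=0.98734
t_5 payoffs: 72.9734 58.0855 36.8423 6.5309 0.0000 0.0000
t_4: node(4,0) S=41.6607 payoff=66.1893 vs cont=64.8236 → 66.1893 [stop]  node(4,1) S=59.4446 payoff=48.4054 vs cont=47.0397 → 48.4054 [stop]  node(4,2) S=84.8200 payoff=23.0300 vs cont=21.6643 → 23.0300 [stop]  node(4,3) S=121.0275 payoff=0.0000 vs cont=3.2785 → 3.2785 [wait]  node(4,4) S=172.6911 payoff=0.0000 vs cont=0.0000 → 0.0000 [wait]  ⇒ S*(4)=84.8200
t_3: node(3,0) S=49.7645 payoff=58.0855 vs cont=56.7198 → 58.0855 [stop]  node(3,1) S=71.0077 payoff=36.8423 vs cont=35.4766 → 36.8423 [stop]  node(3,2) S=101.3191 payoff=6.5309 vs cont=13.1521 → 13.1521 [wait]  node(3,3) S=144.5696 payoff=0.0000 vs cont=1.6458 → 1.6458 [wait]  ⇒ S*(3)=71.0077
t_2: node(2,0) S=59.4446 payoff=48.4054 vs cont=47.0397 → 48.4054 [stop]  node(2,1) S=84.8200 payoff=23.0300 vs cont=24.8778 → 24.8778 [wait]  node(2,2) S=121.0275 payoff=0.0000 vs cont=7.4010 → 7.4010 [wait]  ⇒ S*(2)=59.4446
t_1: node(1,0) S=71.0077 payoff=36.8423 vs cont=36.3734 → 36.8423 [stop]  node(1,1) S=101.3191 payoff=6.5309 vs cont=16.0805 → 16.0805 [wait]  ⇒ S*(1)=71.0077
t_0: node(0,0) S=84.8200 payoff=23.0300 vs cont=26.2991 → 26.2991 [wait]  ⇒ S*(0)=-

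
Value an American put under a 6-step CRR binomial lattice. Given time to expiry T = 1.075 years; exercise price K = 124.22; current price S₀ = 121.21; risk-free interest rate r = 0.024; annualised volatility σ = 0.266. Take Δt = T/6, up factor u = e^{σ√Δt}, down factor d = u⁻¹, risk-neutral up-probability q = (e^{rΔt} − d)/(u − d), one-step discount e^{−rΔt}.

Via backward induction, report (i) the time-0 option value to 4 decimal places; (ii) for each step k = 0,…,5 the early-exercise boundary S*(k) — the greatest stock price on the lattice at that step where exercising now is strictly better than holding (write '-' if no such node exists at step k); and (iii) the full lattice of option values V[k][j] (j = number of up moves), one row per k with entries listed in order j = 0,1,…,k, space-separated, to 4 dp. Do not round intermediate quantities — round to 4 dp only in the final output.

params: Δt=0.17917 u=1.11918 d=0.89351 q=0.49098 e^(-rΔt)=0.99571
t_6 payoffs: 62.5395 46.9617 27.4498 3.0100 0.0000 0.0000 0.0000
t_5: node(5,0) S=69.0314 payoff=55.1886 vs cont=54.6556 → 55.1886 [stop]  node(5,1) S=86.4656 payoff=37.7544 vs cont=37.2214 → 37.7544 [stop]  node(5,2) S=108.3029 payoff=15.9171 vs cont=15.3841 → 15.9171 [stop]  node(5,3) S=135.6553 payoff=0.0000 vs cont=1.5256 → 1.5256 [wait]  node(5,4) S=169.9157 payoff=0.0000 vs cont=0.0000 → 0.0000 [wait]  node(5,5) S=212.8288 payoff=0.0000 vs cont=0.0000 → 0.0000 [wait]  ⇒ S*(5)=108.3029
t_4: node(4,0) S=77.2583 payoff=46.9617 vs cont=46.4287 → 46.9617 [stop]  node(4,1) S=96.7702 payoff=27.4498 vs cont=26.9168 → 27.4498 [stop]  node(4,2) S=121.2100 payoff=3.0100 vs cont=8.8132 → 8.8132 [wait]  node(4,3) S=151.8222 payoff=0.0000 vs cont=0.7732 → 0.7732 [wait]  node(4,4) S=190.1656 payoff=0.0000 vs cont=0.0000 → 0.0000 [wait]  ⇒ S*(4)=96.7702
t_3: node(3,0) S=86.4656 payoff=37.7544 vs cont=37.2214 → 37.7544 [stop]  node(3,1) S=108.3029 payoff=15.9171 vs cont=18.2211 → 18.2211 [wait]  node(3,2) S=135.6553 payoff=0.0000 vs cont=4.8449 → 4.8449 [wait]  node(3,3) S=169.9157 payoff=0.0000 vs cont=0.3919 → 0.3919 [wait]  ⇒ S*(3)=86.4656
t_2: node(2,0) S=96.7702 payoff=27.4498 vs cont=28.0432 → 28.0432 [wait]  node(2,1) S=121.2100 payoff=3.0100 vs cont=11.6037 → 11.6037 [wait]  node(2,2) S=151.8222 payoff=0.0000 vs cont=2.6472 → 2.6472 [wait]  ⇒ S*(2)=-
t_1: node(1,0) S=108.3029 payoff=15.9171 vs cont=19.8861 → 19.8861 [wait]  node(1,1) S=135.6553 payoff=0.0000 vs cont=7.1753 → 7.1753 [wait]  ⇒ S*(1)=-
t_0: node(0,0) S=121.2100 payoff=3.0100 vs cont=13.5868 → 13.5868 [wait]  ⇒ S*(0)=-

price = 13.5868
boundary = - - - 86.4656 96.7702 108.3029
tree:
13.5868
19.8861 7.1753
28.0432 11.6037 2.6472
37.7544 18.2211 4.8449 0.3919
46.9617 27.4498 8.8132 0.7732 0.0000
55.1886 37.7544 15.9171 1.5256 0.0000 0.0000
62.5395 46.9617 27.4498 3.0100 0.0000 0.0000 0.0000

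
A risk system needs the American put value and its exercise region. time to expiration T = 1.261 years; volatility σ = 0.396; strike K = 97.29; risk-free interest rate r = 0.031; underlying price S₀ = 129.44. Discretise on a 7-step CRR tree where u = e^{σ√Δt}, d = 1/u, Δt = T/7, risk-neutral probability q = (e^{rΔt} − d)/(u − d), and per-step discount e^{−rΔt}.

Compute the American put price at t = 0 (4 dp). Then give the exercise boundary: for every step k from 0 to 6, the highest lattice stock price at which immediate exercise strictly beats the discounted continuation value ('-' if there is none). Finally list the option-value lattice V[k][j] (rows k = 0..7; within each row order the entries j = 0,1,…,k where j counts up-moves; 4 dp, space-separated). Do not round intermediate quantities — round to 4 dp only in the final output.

price = 6.9632
boundary = - - - - - 55.8596 66.0833
tree:
6.9632
10.6460 2.9694
15.8500 5.0120 0.7437
22.8335 8.3078 1.4235 0.0000
31.5635 13.4408 2.7249 0.0000 0.0000
41.4304 21.0155 5.2159 0.0000 0.0000 0.0000
50.0724 31.2067 9.9842 0.0000 0.0000 0.0000 0.0000
57.3774 41.4304 19.1117 0.0000 0.0000 0.0000 0.0000 0.0000

Δt=0.18014, u=1.18303, d=0.84529, q=0.47466, disc=e^(-rΔt)=0.99443
k=7 terminal: V=max(K-S,0) → 57.3774 41.4304 19.1117 0.0000 0.0000 0.0000 0.0000 0.0000
k=6: j=0 S=47.2176 intr=50.0724 cont=49.5306 V=50.0724[EX]; j=1 S=66.0833 intr=31.2067 cont=30.6649 V=31.2067[EX]; j=2 S=92.4869 intr=4.8031 cont=9.9842 V=9.9842[hold]; j=3 S=129.4400 intr=0.0000 cont=0.0000 V=0.0000[hold]; j=4 S=181.1577 intr=0.0000 cont=0.0000 V=0.0000[hold]; j=5 S=253.5392 intr=0.0000 cont=0.0000 V=0.0000[hold]; j=6 S=354.8407 intr=0.0000 cont=0.0000 V=0.0000[hold]  S*(6)=66.0833
k=5: j=0 S=55.8596 intr=41.4304 cont=40.8886 V=41.4304[EX]; j=1 S=78.1783 intr=19.1117 cont=21.0155 V=21.0155[hold]; j=2 S=109.4144 intr=0.0000 cont=5.2159 V=5.2159[hold]; j=3 S=153.1308 intr=0.0000 cont=0.0000 V=0.0000[hold]; j=4 S=214.3142 intr=0.0000 cont=0.0000 V=0.0000[hold]; j=5 S=299.9433 intr=0.0000 cont=0.0000 V=0.0000[hold]  S*(5)=55.8596
k=4: j=0 S=66.0833 intr=31.2067 cont=31.5635 V=31.5635[hold]; j=1 S=92.4869 intr=4.8031 cont=13.4408 V=13.4408[hold]; j=2 S=129.4400 intr=0.0000 cont=2.7249 V=2.7249[hold]; j=3 S=181.1577 intr=0.0000 cont=0.0000 V=0.0000[hold]; j=4 S=253.5392 intr=0.0000 cont=0.0000 V=0.0000[hold]  S*(4)=-
k=3: j=0 S=78.1783 intr=19.1117 cont=22.8335 V=22.8335[hold]; j=1 S=109.4144 intr=0.0000 cont=8.3078 V=8.3078[hold]; j=2 S=153.1308 intr=0.0000 cont=1.4235 V=1.4235[hold]; j=3 S=214.3142 intr=0.0000 cont=0.0000 V=0.0000[hold]  S*(3)=-
k=2: j=0 S=92.4869 intr=4.8031 cont=15.8500 V=15.8500[hold]; j=1 S=129.4400 intr=0.0000 cont=5.0120 V=5.0120[hold]; j=2 S=181.1577 intr=0.0000 cont=0.7437 V=0.7437[hold]  S*(2)=-
k=1: j=0 S=109.4144 intr=0.0000 cont=10.6460 V=10.6460[hold]; j=1 S=153.1308 intr=0.0000 cont=2.9694 V=2.9694[hold]  S*(1)=-
k=0: j=0 S=129.4400 intr=0.0000 cont=6.9632 V=6.9632[hold]  S*(0)=-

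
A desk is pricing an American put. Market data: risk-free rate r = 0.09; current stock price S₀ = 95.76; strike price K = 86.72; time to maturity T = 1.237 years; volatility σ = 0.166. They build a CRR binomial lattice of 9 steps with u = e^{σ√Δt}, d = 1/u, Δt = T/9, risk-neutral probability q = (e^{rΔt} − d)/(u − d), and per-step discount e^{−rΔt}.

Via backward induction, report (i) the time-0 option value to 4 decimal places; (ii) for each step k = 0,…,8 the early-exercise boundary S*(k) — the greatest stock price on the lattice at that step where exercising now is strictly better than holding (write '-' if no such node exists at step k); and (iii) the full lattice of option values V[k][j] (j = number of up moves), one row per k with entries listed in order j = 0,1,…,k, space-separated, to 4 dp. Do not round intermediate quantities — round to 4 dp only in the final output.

price = 1.2601
boundary = - - - - 74.8643 79.6163 74.8643 79.6163 74.8643
tree:
1.2601
2.3099 0.5442
4.1205 1.0781 0.1780
7.1199 2.0862 0.3879 0.0334
11.8557 3.9210 0.8326 0.0815 0.0000
16.3241 7.1037 1.7529 0.1992 0.0000 0.0000
20.5258 11.8557 3.5952 0.4868 0.0000 0.0000 0.0000
24.4767 16.3241 7.1037 1.1896 0.0000 0.0000 0.0000 0.0000
28.1918 20.5258 11.8557 2.9070 0.0000 0.0000 0.0000 0.0000 0.0000
31.6851 24.4767 16.3241 7.1037 0.0000 0.0000 0.0000 0.0000 0.0000 0.0000

params: Δt=0.13744 u=1.06348 d=0.94031 q=0.58568 e^(-rΔt)=0.98771
t_9 payoffs: 31.6851 24.4767 16.3241 7.1037 0.0000 0.0000 0.0000 0.0000 0.0000 0.0000
t_8: node(8,0) S=58.5282 payoff=28.1918 vs cont=27.1257 → 28.1918 [stop]  node(8,1) S=66.1942 payoff=20.5258 vs cont=19.4597 → 20.5258 [stop]  node(8,2) S=74.8643 payoff=11.8557 vs cont=10.7896 → 11.8557 [stop]  node(8,3) S=84.6700 payoff=2.0500 vs cont=2.9070 → 2.9070 [wait]  node(8,4) S=95.7600 payoff=0.0000 vs cont=0.0000 → 0.0000 [wait]  node(8,5) S=108.3026 payoff=0.0000 vs cont=0.0000 → 0.0000 [wait]  node(8,6) S=122.4880 payoff=0.0000 vs cont=0.0000 → 0.0000 [wait]  node(8,7) S=138.5314 payoff=0.0000 vs cont=0.0000 → 0.0000 [wait]  node(8,8) S=156.6762 payoff=0.0000 vs cont=0.0000 → 0.0000 [wait]  ⇒ S*(8)=74.8643
t_7: node(7,0) S=62.2433 payoff=24.4767 vs cont=23.4106 → 24.4767 [stop]  node(7,1) S=70.3959 payoff=16.3241 vs cont=15.2580 → 16.3241 [stop]  node(7,2) S=79.6163 payoff=7.1037 vs cont=6.5333 → 7.1037 [stop]  node(7,3) S=90.0444 payoff=0.0000 vs cont=1.1896 → 1.1896 [wait]  node(7,4) S=101.8384 payoff=0.0000 vs cont=0.0000 → 0.0000 [wait]  node(7,5) S=115.1771 payoff=0.0000 vs cont=0.0000 → 0.0000 [wait]  node(7,6) S=130.2630 payoff=0.0000 vs cont=0.0000 → 0.0000 [wait]  node(7,7) S=147.3247 payoff=0.0000 vs cont=0.0000 → 0.0000 [wait]  ⇒ S*(7)=79.6163
t_6: node(6,0) S=66.1942 payoff=20.5258 vs cont=19.4597 → 20.5258 [stop]  node(6,1) S=74.8643 payoff=11.8557 vs cont=10.7896 → 11.8557 [stop]  node(6,2) S=84.6700 payoff=2.0500 vs cont=3.5952 → 3.5952 [wait]  node(6,3) S=95.7600 payoff=0.0000 vs cont=0.4868 → 0.4868 [wait]  node(6,4) S=108.3026 payoff=0.0000 vs cont=0.0000 → 0.0000 [wait]  node(6,5) S=122.4880 payoff=0.0000 vs cont=0.0000 → 0.0000 [wait]  node(6,6) S=138.5314 payoff=0.0000 vs cont=0.0000 → 0.0000 [wait]  ⇒ S*(6)=74.8643
t_5: node(5,0) S=70.3959 payoff=16.3241 vs cont=15.2580 → 16.3241 [stop]  node(5,1) S=79.6163 payoff=7.1037 vs cont=6.9314 → 7.1037 [stop]  node(5,2) S=90.0444 payoff=0.0000 vs cont=1.7529 → 1.7529 [wait]  node(5,3) S=101.8384 payoff=0.0000 vs cont=0.1992 → 0.1992 [wait]  node(5,4) S=115.1771 payoff=0.0000 vs cont=0.0000 → 0.0000 [wait]  node(5,5) S=130.2630 payoff=0.0000 vs cont=0.0000 → 0.0000 [wait]  ⇒ S*(5)=79.6163
t_4: node(4,0) S=74.8643 payoff=11.8557 vs cont=10.7896 → 11.8557 [stop]  node(4,1) S=84.6700 payoff=2.0500 vs cont=3.9210 → 3.9210 [wait]  node(4,2) S=95.7600 payoff=0.0000 vs cont=0.8326 → 0.8326 [wait]  node(4,3) S=108.3026 payoff=0.0000 vs cont=0.0815 → 0.0815 [wait]  node(4,4) S=122.4880 payoff=0.0000 vs cont=0.0000 → 0.0000 [wait]  ⇒ S*(4)=74.8643
t_3: node(3,0) S=79.6163 payoff=7.1037 vs cont=7.1199 → 7.1199 [wait]  node(3,1) S=90.0444 payoff=0.0000 vs cont=2.0862 → 2.0862 [wait]  node(3,2) S=101.8384 payoff=0.0000 vs cont=0.3879 → 0.3879 [wait]  node(3,3) S=115.1771 payoff=0.0000 vs cont=0.0334 → 0.0334 [wait]  ⇒ S*(3)=-
t_2: node(2,0) S=84.6700 payoff=2.0500 vs cont=4.1205 → 4.1205 [wait]  node(2,1) S=95.7600 payoff=0.0000 vs cont=1.0781 → 1.0781 [wait]  node(2,2) S=108.3026 payoff=0.0000 vs cont=0.1780 → 0.1780 [wait]  ⇒ S*(2)=-
t_1: node(1,0) S=90.0444 payoff=0.0000 vs cont=2.3099 → 2.3099 [wait]  node(1,1) S=101.8384 payoff=0.0000 vs cont=0.5442 → 0.5442 [wait]  ⇒ S*(1)=-
t_0: node(0,0) S=95.7600 payoff=0.0000 vs cont=1.2601 → 1.2601 [wait]  ⇒ S*(0)=-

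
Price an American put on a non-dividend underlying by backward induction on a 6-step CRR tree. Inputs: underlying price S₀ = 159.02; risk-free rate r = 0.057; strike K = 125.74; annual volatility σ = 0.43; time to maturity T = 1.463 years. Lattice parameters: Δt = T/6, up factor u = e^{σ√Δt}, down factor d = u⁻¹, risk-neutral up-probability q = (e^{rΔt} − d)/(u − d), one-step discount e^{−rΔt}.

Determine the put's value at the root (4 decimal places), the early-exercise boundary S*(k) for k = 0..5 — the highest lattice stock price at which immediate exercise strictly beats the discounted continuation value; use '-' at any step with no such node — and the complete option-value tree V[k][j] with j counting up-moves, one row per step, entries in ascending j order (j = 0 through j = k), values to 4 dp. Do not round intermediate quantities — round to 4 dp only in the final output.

price = 12.8277
boundary = - - - - 68.0133 84.1024
tree:
12.8277
19.7166 5.7338
29.4055 9.7881 1.5058
42.2186 16.3727 2.9353 0.0000
57.7267 26.6379 5.7218 0.0000 0.0000
70.7379 41.6376 11.1538 0.0000 0.0000 0.0000
81.2600 57.7267 21.7425 0.0000 0.0000 0.0000 0.0000

params: Δt=0.24383 u=1.23656 d=0.80870 q=0.47983 e^(-rΔt)=0.98620
t_6 payoffs: 81.2600 57.7267 21.7425 0.0000 0.0000 0.0000 0.0000
t_5: node(5,0) S=55.0021 payoff=70.7379 vs cont=69.0024 → 70.7379 [stop]  node(5,1) S=84.1024 payoff=41.6376 vs cont=39.9021 → 41.6376 [stop]  node(5,2) S=128.5989 payoff=0.0000 vs cont=11.1538 → 11.1538 [wait]  node(5,3) S=196.6375 payoff=0.0000 vs cont=0.0000 → 0.0000 [wait]  node(5,4) S=300.6736 payoff=0.0000 vs cont=0.0000 → 0.0000 [wait]  node(5,5) S=459.7528 payoff=0.0000 vs cont=0.0000 → 0.0000 [wait]  ⇒ S*(5)=84.1024
t_4: node(4,0) S=68.0133 payoff=57.7267 vs cont=55.9912 → 57.7267 [stop]  node(4,1) S=103.9975 payoff=21.7425 vs cont=26.6379 → 26.6379 [wait]  node(4,2) S=159.0200 payoff=0.0000 vs cont=5.7218 → 5.7218 [wait]  node(4,3) S=243.1536 payoff=0.0000 vs cont=0.0000 → 0.0000 [wait]  node(4,4) S=371.8004 payoff=0.0000 vs cont=0.0000 → 0.0000 [wait]  ⇒ S*(4)=68.0133
t_3: node(3,0) S=84.1024 payoff=41.6376 vs cont=42.2186 → 42.2186 [wait]  node(3,1) S=128.5989 payoff=0.0000 vs cont=16.3727 → 16.3727 [wait]  node(3,2) S=196.6375 payoff=0.0000 vs cont=2.9353 → 2.9353 [wait]  node(3,3) S=300.6736 payoff=0.0000 vs cont=0.0000 → 0.0000 [wait]  ⇒ S*(3)=-
t_2: node(2,0) S=103.9975 payoff=21.7425 vs cont=29.4055 → 29.4055 [wait]  node(2,1) S=159.0200 payoff=0.0000 vs cont=9.7881 → 9.7881 [wait]  node(2,2) S=243.1536 payoff=0.0000 vs cont=1.5058 → 1.5058 [wait]  ⇒ S*(2)=-
t_1: node(1,0) S=128.5989 payoff=0.0000 vs cont=19.7166 → 19.7166 [wait]  node(1,1) S=196.6375 payoff=0.0000 vs cont=5.7338 → 5.7338 [wait]  ⇒ S*(1)=-
t_0: node(0,0) S=159.0200 payoff=0.0000 vs cont=12.8277 → 12.8277 [wait]  ⇒ S*(0)=-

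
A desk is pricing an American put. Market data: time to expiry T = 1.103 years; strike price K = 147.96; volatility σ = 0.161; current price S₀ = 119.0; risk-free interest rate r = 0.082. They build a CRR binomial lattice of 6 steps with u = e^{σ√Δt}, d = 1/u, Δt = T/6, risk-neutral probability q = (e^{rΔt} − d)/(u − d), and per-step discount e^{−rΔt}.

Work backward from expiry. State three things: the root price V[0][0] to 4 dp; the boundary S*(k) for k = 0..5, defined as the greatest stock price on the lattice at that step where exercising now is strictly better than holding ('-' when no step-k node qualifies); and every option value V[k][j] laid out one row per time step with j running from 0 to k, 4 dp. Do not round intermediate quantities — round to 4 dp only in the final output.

params: Δt=0.18383 u=1.07147 d=0.93330 q=0.59268 e^(-rΔt)=0.98504
t_6 payoffs: 69.3151 57.6721 44.3055 28.9600 11.3427 0.0000 0.0000
t_5: node(5,0) S=84.2656 payoff=63.6944 vs cont=61.4808 → 63.6944 [stop]  node(5,1) S=96.7406 payoff=51.2194 vs cont=49.0057 → 51.2194 [stop]  node(5,2) S=111.0625 payoff=36.8975 vs cont=34.6838 → 36.8975 [stop]  node(5,3) S=127.5047 payoff=20.4553 vs cont=18.2416 → 20.4553 [stop]  node(5,4) S=146.3811 payoff=1.5789 vs cont=4.5510 → 4.5510 [wait]  node(5,5) S=168.0520 payoff=0.0000 vs cont=0.0000 → 0.0000 [wait]  ⇒ S*(5)=127.5047
t_4: node(4,0) S=90.2879 payoff=57.6721 vs cont=55.4584 → 57.6721 [stop]  node(4,1) S=103.6545 payoff=44.3055 vs cont=42.0918 → 44.3055 [stop]  node(4,2) S=119.0000 payoff=28.9600 vs cont=26.7463 → 28.9600 [stop]  node(4,3) S=136.6173 payoff=11.3427 vs cont=10.8642 → 11.3427 [stop]  node(4,4) S=156.8427 payoff=0.0000 vs cont=1.8260 → 1.8260 [wait]  ⇒ S*(4)=136.6173
t_3: node(3,0) S=96.7406 payoff=51.2194 vs cont=49.0057 → 51.2194 [stop]  node(3,1) S=111.0625 payoff=36.8975 vs cont=34.6838 → 36.8975 [stop]  node(3,2) S=127.5047 payoff=20.4553 vs cont=18.2416 → 20.4553 [stop]  node(3,3) S=146.3811 payoff=1.5789 vs cont=5.6171 → 5.6171 [wait]  ⇒ S*(3)=127.5047
t_2: node(2,0) S=103.6545 payoff=44.3055 vs cont=42.0918 → 44.3055 [stop]  node(2,1) S=119.0000 payoff=28.9600 vs cont=26.7463 → 28.9600 [stop]  node(2,2) S=136.6173 payoff=11.3427 vs cont=11.4866 → 11.4866 [wait]  ⇒ S*(2)=119.0000
t_1: node(1,0) S=111.0625 payoff=36.8975 vs cont=34.6838 → 36.8975 [stop]  node(1,1) S=127.5047 payoff=20.4553 vs cont=18.3256 → 20.4553 [stop]  ⇒ S*(1)=127.5047
t_0: node(0,0) S=119.0000 payoff=28.9600 vs cont=26.7463 → 28.9600 [stop]  ⇒ S*(0)=119.0000

price = 28.9600
boundary = 119.0000 127.5047 119.0000 127.5047 136.6173 127.5047
tree:
28.9600
36.8975 20.4553
44.3055 28.9600 11.4866
51.2194 36.8975 20.4553 5.6171
57.6721 44.3055 28.9600 11.3427 1.8260
63.6944 51.2194 36.8975 20.4553 4.5510 0.0000
69.3151 57.6721 44.3055 28.9600 11.3427 0.0000 0.0000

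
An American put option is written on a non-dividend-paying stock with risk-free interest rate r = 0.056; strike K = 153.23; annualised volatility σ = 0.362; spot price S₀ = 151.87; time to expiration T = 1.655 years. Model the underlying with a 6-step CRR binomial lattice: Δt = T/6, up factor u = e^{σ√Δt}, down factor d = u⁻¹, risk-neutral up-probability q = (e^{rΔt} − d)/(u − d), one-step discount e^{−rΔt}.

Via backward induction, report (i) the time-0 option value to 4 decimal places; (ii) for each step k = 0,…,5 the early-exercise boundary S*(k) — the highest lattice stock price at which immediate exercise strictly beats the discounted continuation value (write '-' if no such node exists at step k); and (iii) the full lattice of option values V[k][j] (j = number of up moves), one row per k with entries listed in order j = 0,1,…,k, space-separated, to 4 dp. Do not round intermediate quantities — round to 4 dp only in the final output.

params: Δt=0.27583 u=1.20940 d=0.82686 q=0.49331 e^(-rΔt)=0.98467
t_6 payoffs: 104.6946 82.2401 49.3973 1.3600 0.0000 0.0000 0.0000
t_5: node(5,0) S=58.6986 payoff=94.5314 vs cont=92.1827 → 94.5314 [stop]  node(5,1) S=85.8550 payoff=67.3750 vs cont=65.0263 → 67.3750 [stop]  node(5,2) S=125.5750 payoff=27.6550 vs cont=25.3063 → 27.6550 [stop]  node(5,3) S=183.6711 payoff=0.0000 vs cont=0.6785 → 0.6785 [wait]  node(5,4) S=268.6449 payoff=0.0000 vs cont=0.0000 → 0.0000 [wait]  node(5,5) S=392.9310 payoff=0.0000 vs cont=0.0000 → 0.0000 [wait]  ⇒ S*(5)=125.5750
t_4: node(4,0) S=70.9899 payoff=82.2401 vs cont=79.8914 → 82.2401 [stop]  node(4,1) S=103.8327 payoff=49.3973 vs cont=47.0486 → 49.3973 [stop]  node(4,2) S=151.8700 payoff=1.3600 vs cont=14.1275 → 14.1275 [wait]  node(4,3) S=222.1313 payoff=0.0000 vs cont=0.3385 → 0.3385 [wait]  node(4,4) S=324.8983 payoff=0.0000 vs cont=0.0000 → 0.0000 [wait]  ⇒ S*(4)=103.8327
t_3: node(3,0) S=85.8550 payoff=67.3750 vs cont=65.0263 → 67.3750 [stop]  node(3,1) S=125.5750 payoff=27.6550 vs cont=31.5080 → 31.5080 [wait]  node(3,2) S=183.6711 payoff=0.0000 vs cont=7.2130 → 7.2130 [wait]  node(3,3) S=268.6449 payoff=0.0000 vs cont=0.1689 → 0.1689 [wait]  ⇒ S*(3)=85.8550
t_2: node(2,0) S=103.8327 payoff=49.3973 vs cont=48.9201 → 49.3973 [stop]  node(2,1) S=151.8700 payoff=1.3600 vs cont=19.2239 → 19.2239 [wait]  node(2,2) S=222.1313 payoff=0.0000 vs cont=3.6808 → 3.6808 [wait]  ⇒ S*(2)=103.8327
t_1: node(1,0) S=125.5750 payoff=27.6550 vs cont=33.9836 → 33.9836 [wait]  node(1,1) S=183.6711 payoff=0.0000 vs cont=11.3793 → 11.3793 [wait]  ⇒ S*(1)=-
t_0: node(0,0) S=151.8700 payoff=1.3600 vs cont=22.4828 → 22.4828 [wait]  ⇒ S*(0)=-

price = 22.4828
boundary = - - 103.8327 85.8550 103.8327 125.5750
tree:
22.4828
33.9836 11.3793
49.3973 19.2239 3.6808
67.3750 31.5080 7.2130 0.1689
82.2401 49.3973 14.1275 0.3385 0.0000
94.5314 67.3750 27.6550 0.6785 0.0000 0.0000
104.6946 82.2401 49.3973 1.3600 0.0000 0.0000 0.0000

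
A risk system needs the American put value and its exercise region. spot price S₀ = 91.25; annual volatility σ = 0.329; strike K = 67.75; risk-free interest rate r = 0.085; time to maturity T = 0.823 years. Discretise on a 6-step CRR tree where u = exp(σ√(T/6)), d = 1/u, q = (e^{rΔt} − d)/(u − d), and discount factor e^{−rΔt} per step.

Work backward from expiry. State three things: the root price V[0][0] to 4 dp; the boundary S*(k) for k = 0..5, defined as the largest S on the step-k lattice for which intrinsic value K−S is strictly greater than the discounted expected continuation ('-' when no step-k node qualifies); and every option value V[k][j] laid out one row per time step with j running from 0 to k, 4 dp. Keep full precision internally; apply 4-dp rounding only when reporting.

price = 1.1952
boundary = - - - - 56.0480 49.6183
tree:
1.1952
2.1971 0.2884
3.9587 0.6049 0.0000
6.9410 1.2687 0.0000 0.0000
11.7020 2.6606 0.0000 0.0000 0.0000
18.1317 5.5798 0.0000 0.0000 0.0000 0.0000
23.8238 11.7020 0.0000 0.0000 0.0000 0.0000 0.0000

params: Δt=0.13717 u=1.12958 d=0.88528 q=0.51758 e^(-rΔt)=0.98841
t_6 payoffs: 23.8238 11.7020 0.0000 0.0000 0.0000 0.0000 0.0000
t_5: node(5,0) S=49.6183 payoff=18.1317 vs cont=17.3463 → 18.1317 [stop]  node(5,1) S=63.3109 payoff=4.4391 vs cont=5.5798 → 5.5798 [wait]  node(5,2) S=80.7820 payoff=0.0000 vs cont=0.0000 → 0.0000 [wait]  node(5,3) S=103.0744 payoff=0.0000 vs cont=0.0000 → 0.0000 [wait]  node(5,4) S=131.5186 payoff=0.0000 vs cont=0.0000 → 0.0000 [wait]  node(5,5) S=167.8122 payoff=0.0000 vs cont=0.0000 → 0.0000 [wait]  ⇒ S*(5)=49.6183
t_4: node(4,0) S=56.0480 payoff=11.7020 vs cont=11.5002 → 11.7020 [stop]  node(4,1) S=71.5149 payoff=0.0000 vs cont=2.6606 → 2.6606 [wait]  node(4,2) S=91.2500 payoff=0.0000 vs cont=0.0000 → 0.0000 [wait]  node(4,3) S=116.4311 payoff=0.0000 vs cont=0.0000 → 0.0000 [wait]  node(4,4) S=148.5612 payoff=0.0000 vs cont=0.0000 → 0.0000 [wait]  ⇒ S*(4)=56.0480
t_3: node(3,0) S=63.3109 payoff=4.4391 vs cont=6.9410 → 6.9410 [wait]  node(3,1) S=80.7820 payoff=0.0000 vs cont=1.2687 → 1.2687 [wait]  node(3,2) S=103.0744 payoff=0.0000 vs cont=0.0000 → 0.0000 [wait]  node(3,3) S=131.5186 payoff=0.0000 vs cont=0.0000 → 0.0000 [wait]  ⇒ S*(3)=-
t_2: node(2,0) S=71.5149 payoff=0.0000 vs cont=3.9587 → 3.9587 [wait]  node(2,1) S=91.2500 payoff=0.0000 vs cont=0.6049 → 0.6049 [wait]  node(2,2) S=116.4311 payoff=0.0000 vs cont=0.0000 → 0.0000 [wait]  ⇒ S*(2)=-
t_1: node(1,0) S=80.7820 payoff=0.0000 vs cont=2.1971 → 2.1971 [wait]  node(1,1) S=103.0744 payoff=0.0000 vs cont=0.2884 → 0.2884 [wait]  ⇒ S*(1)=-
t_0: node(0,0) S=91.2500 payoff=0.0000 vs cont=1.1952 → 1.1952 [wait]  ⇒ S*(0)=-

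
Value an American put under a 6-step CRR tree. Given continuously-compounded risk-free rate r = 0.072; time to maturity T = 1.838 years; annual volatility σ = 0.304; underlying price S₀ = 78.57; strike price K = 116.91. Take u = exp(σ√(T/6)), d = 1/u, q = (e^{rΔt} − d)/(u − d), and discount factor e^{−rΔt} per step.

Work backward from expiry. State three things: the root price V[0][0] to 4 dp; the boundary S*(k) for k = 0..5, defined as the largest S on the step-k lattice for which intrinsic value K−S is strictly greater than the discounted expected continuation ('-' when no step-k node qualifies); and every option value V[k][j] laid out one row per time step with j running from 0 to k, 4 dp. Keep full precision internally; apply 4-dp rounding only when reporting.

price = 38.3400
boundary = 78.5700 66.4024 78.5700 66.4024 78.5700 92.9671
tree:
38.3400
50.5076 25.4450
60.7908 38.3400 14.8139
69.4816 50.5076 24.4112 6.7261
76.8265 60.7908 38.3400 12.7969 1.4976
83.0339 69.4816 50.5076 23.9429 3.2163 0.0000
88.2800 76.8265 60.7908 38.3400 6.9076 0.0000 0.0000

Δt=0.30633, u=1.18324, d=0.84514, q=0.52399, disc=e^(-rΔt)=0.97819
k=6 terminal: V=max(K-S,0) → 88.2800 76.8265 60.7908 38.3400 6.9076 0.0000 0.0000
k=5: j=0 S=33.8761 intr=83.0339 cont=80.4836 V=83.0339[EX]; j=1 S=47.4284 intr=69.4816 cont=66.9312 V=69.4816[EX]; j=2 S=66.4024 intr=50.5076 cont=47.9572 V=50.5076[EX]; j=3 S=92.9671 intr=23.9429 cont=21.3925 V=23.9429[EX]; j=4 S=130.1592 intr=0.0000 cont=3.2163 V=3.2163[hold]; j=5 S=182.2301 intr=0.0000 cont=0.0000 V=0.0000[hold]  S*(5)=92.9671
k=4: j=0 S=40.0835 intr=76.8265 cont=74.2761 V=76.8265[EX]; j=1 S=56.1192 intr=60.7908 cont=58.2405 V=60.7908[EX]; j=2 S=78.5700 intr=38.3400 cont=35.7897 V=38.3400[EX]; j=3 S=110.0024 intr=6.9076 cont=12.7969 V=12.7969[hold]; j=4 S=154.0095 intr=0.0000 cont=1.4976 V=1.4976[hold]  S*(4)=78.5700
k=3: j=0 S=47.4284 intr=69.4816 cont=66.9312 V=69.4816[EX]; j=1 S=66.4024 intr=50.5076 cont=47.9572 V=50.5076[EX]; j=2 S=92.9671 intr=23.9429 cont=24.4112 V=24.4112[hold]; j=3 S=130.1592 intr=0.0000 cont=6.7261 V=6.7261[hold]  S*(3)=66.4024
k=2: j=0 S=56.1192 intr=60.7908 cont=58.2405 V=60.7908[EX]; j=1 S=78.5700 intr=38.3400 cont=36.0297 V=38.3400[EX]; j=2 S=110.0024 intr=6.9076 cont=14.8139 V=14.8139[hold]  S*(2)=78.5700
k=1: j=0 S=66.4024 intr=50.5076 cont=47.9572 V=50.5076[EX]; j=1 S=92.9671 intr=23.9429 cont=25.4450 V=25.4450[hold]  S*(1)=66.4024
k=0: j=0 S=78.5700 intr=38.3400 cont=36.5596 V=38.3400[EX]  S*(0)=78.5700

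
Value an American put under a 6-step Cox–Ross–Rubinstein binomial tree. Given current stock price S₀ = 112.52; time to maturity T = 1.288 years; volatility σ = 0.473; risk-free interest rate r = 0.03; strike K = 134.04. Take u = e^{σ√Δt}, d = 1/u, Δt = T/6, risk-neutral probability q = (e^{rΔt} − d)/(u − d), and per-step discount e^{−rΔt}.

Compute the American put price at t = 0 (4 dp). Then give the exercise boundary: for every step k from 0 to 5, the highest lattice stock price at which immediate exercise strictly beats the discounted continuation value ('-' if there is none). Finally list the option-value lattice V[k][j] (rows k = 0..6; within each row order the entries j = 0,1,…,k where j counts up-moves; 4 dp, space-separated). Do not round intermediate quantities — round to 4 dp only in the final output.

params: Δt=0.21467 u=1.24502 d=0.80320 q=0.46005 e^(-rΔt)=0.99358
t_6 payoffs: 103.8284 87.2099 61.4499 21.5200 0.0000 0.0000 0.0000
t_5: node(5,0) S=37.6140 payoff=96.4260 vs cont=95.5656 → 96.4260 [stop]  node(5,1) S=58.3044 payoff=75.7356 vs cont=74.8751 → 75.7356 [stop]  node(5,2) S=90.3761 payoff=43.6639 vs cont=42.8034 → 43.6639 [stop]  node(5,3) S=140.0896 payoff=0.0000 vs cont=11.5451 → 11.5451 [wait]  node(5,4) S=217.1490 payoff=0.0000 vs cont=0.0000 → 0.0000 [wait]  node(5,5) S=336.5969 payoff=0.0000 vs cont=0.0000 → 0.0000 [wait]  ⇒ S*(5)=90.3761
t_4: node(4,0) S=46.8301 payoff=87.2099 vs cont=86.3494 → 87.2099 [stop]  node(4,1) S=72.5901 payoff=61.4499 vs cont=60.5894 → 61.4499 [stop]  node(4,2) S=112.5200 payoff=21.5200 vs cont=28.7021 → 28.7021 [wait]  node(4,3) S=174.4142 payoff=0.0000 vs cont=6.1937 → 6.1937 [wait]  node(4,4) S=270.3547 payoff=0.0000 vs cont=0.0000 → 0.0000 [wait]  ⇒ S*(4)=72.5901
t_3: node(3,0) S=58.3044 payoff=75.7356 vs cont=74.8751 → 75.7356 [stop]  node(3,1) S=90.3761 payoff=43.6639 vs cont=46.0864 → 46.0864 [wait]  node(3,2) S=140.0896 payoff=0.0000 vs cont=18.2292 → 18.2292 [wait]  node(3,3) S=217.1490 payoff=0.0000 vs cont=3.3228 → 3.3228 [wait]  ⇒ S*(3)=58.3044
t_2: node(2,0) S=72.5901 payoff=61.4499 vs cont=61.6967 → 61.6967 [wait]  node(2,1) S=112.5200 payoff=21.5200 vs cont=33.0570 → 33.0570 [wait]  node(2,2) S=174.4142 payoff=0.0000 vs cont=11.2985 → 11.2985 [wait]  ⇒ S*(2)=-
t_1: node(1,0) S=90.3761 payoff=43.6639 vs cont=48.2095 → 48.2095 [wait]  node(1,1) S=140.0896 payoff=0.0000 vs cont=22.8990 → 22.8990 [wait]  ⇒ S*(1)=-
t_0: node(0,0) S=112.5200 payoff=21.5200 vs cont=36.3306 → 36.3306 [wait]  ⇒ S*(0)=-

price = 36.3306
boundary = - - - 58.3044 72.5901 90.3761
tree:
36.3306
48.2095 22.8990
61.6967 33.0570 11.2985
75.7356 46.0864 18.2292 3.3228
87.2099 61.4499 28.7021 6.1937 0.0000
96.4260 75.7356 43.6639 11.5451 0.0000 0.0000
103.8284 87.2099 61.4499 21.5200 0.0000 0.0000 0.0000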